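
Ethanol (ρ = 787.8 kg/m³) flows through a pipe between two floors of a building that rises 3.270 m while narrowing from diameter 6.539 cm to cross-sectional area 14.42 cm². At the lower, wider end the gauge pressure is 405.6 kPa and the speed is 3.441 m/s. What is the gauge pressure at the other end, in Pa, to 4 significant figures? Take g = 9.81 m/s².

The volume flow rate is constant, so v₂ = (A₁/A₂)v₁ = (33.58/14.42)·3.441 = 8.014 m/s.
Energy conservation along the streamline gives P₂ = P₁ − ½ρ(v₂² − v₁²) − ρg(h₂ − h₁).
P₂ = 405600 + ½·787.8·(3.441² − 8.014²) − 787.8·9.81·(+3.270) = 405600 + (-20630) − (25270) = 359700 Pa.

359700 Pa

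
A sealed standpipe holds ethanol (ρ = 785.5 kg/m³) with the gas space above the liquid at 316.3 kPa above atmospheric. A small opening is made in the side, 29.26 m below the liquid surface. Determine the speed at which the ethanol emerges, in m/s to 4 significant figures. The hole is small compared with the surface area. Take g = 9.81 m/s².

Take point 1 at the surface (v₁ ≈ 0) and point 2 at the hole (at atmospheric pressure). Bernoulli: P₁ + ρg h = P_atm + ½ρv₂².
With P₁ − P_atm = 316300 Pa, v₂ = √(2gh + 2ΔP/ρ) = √(2·9.81·29.26 + 2·316300/785.5) = 37.14 m/s.

v ≈ 37.14 m/s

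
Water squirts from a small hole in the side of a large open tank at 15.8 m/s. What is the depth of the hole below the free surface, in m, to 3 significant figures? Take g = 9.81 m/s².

h ≈ 12.7 m

For a small hole in a large open tank, ½v² = gh, giving h = v²/(2g).
h = 15.8²/(2·9.81) = 250/19.62 = 12.7 m.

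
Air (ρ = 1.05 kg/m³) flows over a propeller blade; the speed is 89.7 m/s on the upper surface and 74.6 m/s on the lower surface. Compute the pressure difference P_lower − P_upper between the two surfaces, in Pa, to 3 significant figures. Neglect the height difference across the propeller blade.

ΔP ≈ 1300 Pa

The pressure is lower where the speed is higher: ΔP = ½ρ(v_up² − v_low²).
ΔP = ½·1.05·(89.7² − 74.6²) = 1300 Pa.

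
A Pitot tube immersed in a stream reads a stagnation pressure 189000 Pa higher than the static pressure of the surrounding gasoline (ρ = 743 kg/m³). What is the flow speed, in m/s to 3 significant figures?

v = 22.6 m/s

The dynamic pressure equals the rise in static pressure at the stagnation point: ΔP = ½ρv².
v = √(2ΔP/ρ) = √(2·189000/743) = 22.6 m/s.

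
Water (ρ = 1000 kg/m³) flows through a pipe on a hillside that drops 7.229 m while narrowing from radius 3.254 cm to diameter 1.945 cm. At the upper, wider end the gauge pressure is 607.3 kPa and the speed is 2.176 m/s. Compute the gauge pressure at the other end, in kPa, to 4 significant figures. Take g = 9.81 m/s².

Continuity gives A₁v₁ = A₂v₂, so v₂ = (33.26 cm²)/(2.971 cm²) × 2.176 m/s = 24.36 m/s.
Bernoulli: P₁ + ½ρv₁² + ρg h₁ = P₂ + ½ρv₂² + ρg h₂, so P₂ = P₁ + ½ρ(v₁² − v₂²) − ρg(h₂ − h₁).
P₂ = 607300 + ½·1000·(2.176² − 24.36²) − 1000·9.81·(−7.229) = 607300 + (-294400) − (-70920) = 383800 Pa.

P₂ ≈ 383.8 kPa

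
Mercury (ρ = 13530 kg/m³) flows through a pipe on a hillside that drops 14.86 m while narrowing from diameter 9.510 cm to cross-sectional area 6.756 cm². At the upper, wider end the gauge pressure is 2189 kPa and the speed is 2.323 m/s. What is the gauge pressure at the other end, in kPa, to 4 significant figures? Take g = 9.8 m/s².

160.4 kPa

The volume flow rate is constant, so v₂ = (A₁/A₂)v₁ = (71.03/6.756)·2.323 = 24.42 m/s.
Energy conservation along the streamline gives P₂ = P₁ − ½ρ(v₂² − v₁²) − ρg(h₂ − h₁).
P₂ = 2189000 + ½·13530·(2.323² − 24.42²) − 13530·9.8·(−14.86) = 2189000 + (-3999000) − (-1970000) = 160400 Pa.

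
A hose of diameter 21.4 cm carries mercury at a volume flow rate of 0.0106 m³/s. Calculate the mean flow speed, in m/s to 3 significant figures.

v = 0.295 m/s

Q = 0.0106 m³/s = 0.0106 m³/s.
v = Q/A = 0.0106 / 0.0360 = 0.295 m/s.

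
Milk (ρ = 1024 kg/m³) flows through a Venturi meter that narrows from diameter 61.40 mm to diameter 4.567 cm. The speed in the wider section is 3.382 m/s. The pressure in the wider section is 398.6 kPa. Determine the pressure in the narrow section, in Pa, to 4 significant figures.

Continuity gives A₁v₁ = A₂v₂, so v₂ = (29.61 cm²)/(16.38 cm²) × 3.382 m/s = 6.113 m/s.
Along the horizontal streamline, P + ½ρv² is constant.
P₂ = P₁ − ½ρ(v₂² − v₁²) = 398600 − ½·1024·(6.113² − 3.382²) = 398600 − 13280 = 385300 Pa.

P₂ = 385300 Pa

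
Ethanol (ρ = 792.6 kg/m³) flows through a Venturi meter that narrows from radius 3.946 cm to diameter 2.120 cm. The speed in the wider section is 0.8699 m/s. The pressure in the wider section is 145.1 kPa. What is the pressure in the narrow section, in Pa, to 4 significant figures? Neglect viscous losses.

87810 Pa

The volume flow rate is constant, so v₂ = (A₁/A₂)v₁ = (48.92/3.530)·0.8699 = 12.06 m/s.
Bernoulli (h₁ = h₂): P₁ − P₂ = ½ρ(v₂² − v₁²).
P₂ = P₁ − ½ρ(v₂² − v₁²) = 145100 − ½·792.6·(12.06² − 0.8699²) = 145100 − 57290 = 87810 Pa.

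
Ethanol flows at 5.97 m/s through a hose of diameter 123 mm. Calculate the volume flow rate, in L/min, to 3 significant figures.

Q = A·v = 0.0119 m² × 5.97 m/s = 0.0709 m³/s.
Converting: 0.0709 m³/s × 60000 = 4260 L/min.

Q ≈ 4260 L/min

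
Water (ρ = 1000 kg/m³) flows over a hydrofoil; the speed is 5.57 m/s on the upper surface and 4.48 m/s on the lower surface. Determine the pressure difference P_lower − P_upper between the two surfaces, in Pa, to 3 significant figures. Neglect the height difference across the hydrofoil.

ΔP ≈ 5480 Pa

Bernoulli (same height): P_lower − P_upper = ½ρ(v_upper² − v_lower²).
ΔP = ½·1000·(5.57² − 4.48²) = 5480 Pa.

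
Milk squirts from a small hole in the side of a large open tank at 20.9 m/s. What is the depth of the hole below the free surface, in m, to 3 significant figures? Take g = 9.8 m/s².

Torricelli: v = √(2gh), so h = v²/(2g).
h = 20.9²/(2·9.8) = 437/19.60 = 22.3 m.

22.3 m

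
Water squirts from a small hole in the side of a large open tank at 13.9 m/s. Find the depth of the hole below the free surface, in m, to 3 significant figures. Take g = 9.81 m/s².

Inverting v = √(2gh) gives h = v² / 2g.
h = 13.9²/(2·9.81) = 193/19.62 = 9.85 m.

h ≈ 9.85 m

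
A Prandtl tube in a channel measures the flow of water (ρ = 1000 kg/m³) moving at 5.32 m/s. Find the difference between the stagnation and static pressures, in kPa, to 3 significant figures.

The dynamic pressure equals the rise in static pressure at the stagnation point: ΔP = ½ρv².
ΔP = ½·1000·5.32² = 14200 Pa.

ΔP = 14.2 kPa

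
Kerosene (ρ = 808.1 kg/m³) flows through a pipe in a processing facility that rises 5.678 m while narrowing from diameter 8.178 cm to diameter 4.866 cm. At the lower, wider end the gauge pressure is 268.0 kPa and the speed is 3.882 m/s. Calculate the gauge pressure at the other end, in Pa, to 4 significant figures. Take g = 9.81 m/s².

180500 Pa

Continuity gives A₁v₁ = A₂v₂, so v₂ = (52.53 cm²)/(18.60 cm²) × 3.882 m/s = 10.96 m/s.
Bernoulli: P₁ + ½ρv₁² + ρg h₁ = P₂ + ½ρv₂² + ρg h₂, so P₂ = P₁ + ½ρ(v₁² − v₂²) − ρg(h₂ − h₁).
P₂ = 268000 + ½·808.1·(3.882² − 10.96²) − 808.1·9.81·(+5.678) = 268000 + (-42490) − (45010) = 180500 Pa.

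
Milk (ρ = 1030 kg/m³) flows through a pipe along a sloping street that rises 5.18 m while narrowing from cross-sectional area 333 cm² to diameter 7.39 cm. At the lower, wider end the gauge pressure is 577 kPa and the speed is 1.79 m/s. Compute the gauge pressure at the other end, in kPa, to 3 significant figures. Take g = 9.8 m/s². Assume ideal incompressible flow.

Continuity gives A₁v₁ = A₂v₂, so v₂ = (333 cm²)/(42.9 cm²) × 1.79 m/s = 13.9 m/s.
Applying Bernoulli between the two ends and solving for P₂: P₂ = P₁ + ½ρ(v₁² − v₂²) − ρgΔh.
P₂ = 577000 + ½·1030·(1.79² − 13.9²) − 1030·9.8·(+5.18) = 577000 + (-97800) − (52300) = 427000 Pa.

P₂ ≈ 427 kPa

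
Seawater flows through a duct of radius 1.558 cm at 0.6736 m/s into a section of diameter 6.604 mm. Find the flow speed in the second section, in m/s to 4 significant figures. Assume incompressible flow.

v₂ ≈ 15.00 m/s

Continuity gives A₁v₁ = A₂v₂, so v₂ = (7.626 cm²)/(0.3425 cm²) × 0.6736 m/s = 15.00 m/s.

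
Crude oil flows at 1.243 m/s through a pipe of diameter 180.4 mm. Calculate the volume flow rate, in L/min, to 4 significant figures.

Q = 1906 L/min

Q = A·v = 0.02556 m² × 1.243 m/s = 0.03177 m³/s.
Converting: 0.03177 m³/s × 60000 = 1906 L/min.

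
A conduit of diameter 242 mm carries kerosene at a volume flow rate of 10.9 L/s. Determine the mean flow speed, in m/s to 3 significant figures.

Q = 10.9 L/s = 0.0109 m³/s.
v = Q/A = 0.0109 / 0.0460 = 0.237 m/s.

v = 0.237 m/s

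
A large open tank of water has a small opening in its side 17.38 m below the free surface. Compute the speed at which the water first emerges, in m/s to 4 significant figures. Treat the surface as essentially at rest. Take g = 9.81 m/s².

With the surface at rest and both surface and jet at atmospheric pressure, Bernoulli gives ρg h = ½ρv², so v = √(2gh) = √(2·9.81·17.38) = 18.47 m/s.

v ≈ 18.47 m/s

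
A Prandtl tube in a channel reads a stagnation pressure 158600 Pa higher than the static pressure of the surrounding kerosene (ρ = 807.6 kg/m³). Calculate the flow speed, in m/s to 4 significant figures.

Bernoulli between the free stream and the stagnation point: ½ρv² = P_stag − P_static.
v = √(2ΔP/ρ) = √(2·158600/807.6) = 19.82 m/s.

v = 19.82 m/s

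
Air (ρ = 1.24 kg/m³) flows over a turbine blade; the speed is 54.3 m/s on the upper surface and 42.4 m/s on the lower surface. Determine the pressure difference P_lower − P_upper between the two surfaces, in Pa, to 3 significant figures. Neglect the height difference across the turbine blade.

The pressure is lower where the speed is higher: ΔP = ½ρ(v_up² − v_low²).
ΔP = ½·1.24·(54.3² − 42.4²) = 713 Pa.

ΔP = 713 Pa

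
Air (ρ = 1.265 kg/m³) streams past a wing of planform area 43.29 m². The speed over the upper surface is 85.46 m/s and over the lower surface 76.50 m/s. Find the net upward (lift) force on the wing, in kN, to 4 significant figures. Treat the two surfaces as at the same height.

39.73 kN

The faster flow above has the lower pressure; Bernoulli (same height) gives ΔP = ½ρ(v_up² − v_low²).
ΔP = ½·1.265·(85.46² − 76.50²) = 917.9 Pa.
Lift = ΔP · A = 917.9 × 43.29 = 39730 N.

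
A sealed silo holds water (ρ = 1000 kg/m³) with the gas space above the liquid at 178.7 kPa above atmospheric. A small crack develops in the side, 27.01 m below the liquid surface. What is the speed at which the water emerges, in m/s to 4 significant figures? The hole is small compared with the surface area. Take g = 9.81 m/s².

Take point 1 at the surface (v₁ ≈ 0) and point 2 at the hole (at atmospheric pressure). Bernoulli: P₁ + ρg h = P_atm + ½ρv₂².
With P₁ − P_atm = 178700 Pa, v₂ = √(2gh + 2ΔP/ρ) = √(2·9.81·27.01 + 2·178700/1000) = 29.79 m/s.

v = 29.79 m/s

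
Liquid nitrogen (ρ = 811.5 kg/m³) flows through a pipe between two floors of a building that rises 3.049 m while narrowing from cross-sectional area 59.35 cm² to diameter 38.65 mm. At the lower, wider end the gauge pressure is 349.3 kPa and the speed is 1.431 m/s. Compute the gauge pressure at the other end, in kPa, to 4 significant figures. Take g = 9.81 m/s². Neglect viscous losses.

Mass conservation (A₁v₁ = A₂v₂) gives v₂ = 1.431 × 59.35/11.73 = 7.239 m/s.
Energy conservation along the streamline gives P₂ = P₁ − ½ρ(v₂² − v₁²) − ρg(h₂ − h₁).
P₂ = 349300 + ½·811.5·(1.431² − 7.239²) − 811.5·9.81·(+3.049) = 349300 + (-20430) − (24270) = 304600 Pa.

P₂ ≈ 304.6 kPa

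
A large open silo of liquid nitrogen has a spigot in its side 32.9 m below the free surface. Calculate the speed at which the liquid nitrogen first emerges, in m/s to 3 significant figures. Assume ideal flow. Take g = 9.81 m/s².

The surface is effectively still and both ends are open, so ½v² = gh and v = √(2·9.81·32.9) = 25.4 m/s.

v ≈ 25.4 m/s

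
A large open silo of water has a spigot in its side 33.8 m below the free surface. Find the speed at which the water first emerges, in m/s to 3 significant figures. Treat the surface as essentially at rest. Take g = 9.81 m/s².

With the surface at rest and both surface and jet at atmospheric pressure, Bernoulli gives ρg h = ½ρv², so v = √(2gh) = √(2·9.81·33.8) = 25.8 m/s.

v = 25.8 m/s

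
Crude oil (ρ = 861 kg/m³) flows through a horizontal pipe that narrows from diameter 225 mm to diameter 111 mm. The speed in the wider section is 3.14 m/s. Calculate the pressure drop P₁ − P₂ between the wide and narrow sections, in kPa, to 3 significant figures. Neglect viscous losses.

Mass conservation (A₁v₁ = A₂v₂) gives v₂ = 3.14 × 398/96.8 = 12.9 m/s.
The pipe is horizontal, so Bernoulli reduces to P₁ + ½ρv₁² = P₂ + ½ρv₂².
P₁ − P₂ = ½·861·(12.9² − 3.14²) = ½·861·157 = 67400 Pa.

ΔP ≈ 67.4 kPa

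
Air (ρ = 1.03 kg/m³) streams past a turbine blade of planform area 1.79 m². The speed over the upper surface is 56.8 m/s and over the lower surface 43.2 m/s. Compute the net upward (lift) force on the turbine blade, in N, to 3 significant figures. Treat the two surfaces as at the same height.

F ≈ 1250 N

With equal heights on the two surfaces, Bernoulli gives P_lower − P_upper = ½ρ(v_upper² − v_lower²).
ΔP = ½·1.03·(56.8² − 43.2²) = 700 Pa.
Lift = ΔP · A = 700 × 1.79 = 1250 N.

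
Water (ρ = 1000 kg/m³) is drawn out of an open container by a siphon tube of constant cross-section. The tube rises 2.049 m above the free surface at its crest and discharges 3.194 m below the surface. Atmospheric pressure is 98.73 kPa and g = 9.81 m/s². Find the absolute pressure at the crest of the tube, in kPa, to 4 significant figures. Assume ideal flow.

P_top ≈ 47.30 kPa

The outlet speed comes from Torricelli: v = √(2g·3.194) = 7.916 m/s.
With constant cross-section the crest speed equals v; applying Bernoulli from the surface up to the crest, P_top = P_atm − ½ρv² − ρg·h_top.
P_top = 98730 − ½·1000·7.916² − 1000·9.81·2.049 = 47300 Pa.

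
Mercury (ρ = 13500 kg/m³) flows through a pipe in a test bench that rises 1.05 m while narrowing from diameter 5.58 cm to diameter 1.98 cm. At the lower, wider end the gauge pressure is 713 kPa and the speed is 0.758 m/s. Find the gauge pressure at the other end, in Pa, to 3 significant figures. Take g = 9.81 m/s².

P₂ = 333000 Pa

Continuity gives A₁v₁ = A₂v₂, so v₂ = (24.5 cm²)/(3.08 cm²) × 0.758 m/s = 6.02 m/s.
Applying Bernoulli between the two ends and solving for P₂: P₂ = P₁ + ½ρ(v₁² − v₂²) − ρgΔh.
P₂ = 713000 + ½·13500·(0.758² − 6.02²) − 13500·9.81·(+1.05) = 713000 + (-241000) − (139000) = 333000 Pa.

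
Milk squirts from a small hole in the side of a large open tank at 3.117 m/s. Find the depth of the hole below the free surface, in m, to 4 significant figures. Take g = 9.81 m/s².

0.4952 m

Torricelli: v = √(2gh), so h = v²/(2g).
h = 3.117²/(2·9.81) = 9.716/19.62 = 0.4952 m.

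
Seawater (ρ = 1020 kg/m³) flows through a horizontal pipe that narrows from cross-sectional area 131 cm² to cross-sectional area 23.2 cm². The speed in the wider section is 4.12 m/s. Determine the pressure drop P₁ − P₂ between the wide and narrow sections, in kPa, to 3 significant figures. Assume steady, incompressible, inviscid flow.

The volume flow rate is constant, so v₂ = (A₁/A₂)v₁ = (131/23.2)·4.12 = 23.3 m/s.
Bernoulli (h₁ = h₂): P₁ − P₂ = ½ρ(v₂² − v₁²).
P₁ − P₂ = ½·1020·(23.3² − 4.12²) = ½·1020·524 = 267000 Pa.

ΔP ≈ 267 kPa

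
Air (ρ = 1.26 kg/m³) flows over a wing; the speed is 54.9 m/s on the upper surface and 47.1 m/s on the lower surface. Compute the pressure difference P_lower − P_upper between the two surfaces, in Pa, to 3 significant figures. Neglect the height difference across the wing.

ΔP = 501 Pa

Bernoulli (same height): P_lower − P_upper = ½ρ(v_upper² − v_lower²).
ΔP = ½·1.26·(54.9² − 47.1²) = 501 Pa.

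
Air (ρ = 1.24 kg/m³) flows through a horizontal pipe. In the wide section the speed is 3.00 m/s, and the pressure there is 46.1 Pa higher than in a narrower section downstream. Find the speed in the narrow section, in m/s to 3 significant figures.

v₂ ≈ 9.13 m/s

Along the level pipe P + ½ρv² is conserved, hence v₂² = v₁² + 2(P₁ − P₂)/ρ.
v₂ = √(3.00² + 2·46.1/1.24) = √(9.00 + 74.4) = 9.13 m/s.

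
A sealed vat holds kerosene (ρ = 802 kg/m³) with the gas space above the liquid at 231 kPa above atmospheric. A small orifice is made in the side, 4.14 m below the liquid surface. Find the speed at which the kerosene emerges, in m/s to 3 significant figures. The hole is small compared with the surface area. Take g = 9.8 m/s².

25.6 m/s

Take point 1 at the surface (v₁ ≈ 0) and point 2 at the hole (at atmospheric pressure). Bernoulli: P₁ + ρg h = P_atm + ½ρv₂².
With P₁ − P_atm = 231000 Pa, v₂ = √(2gh + 2ΔP/ρ) = √(2·9.8·4.14 + 2·231000/802) = 25.6 m/s.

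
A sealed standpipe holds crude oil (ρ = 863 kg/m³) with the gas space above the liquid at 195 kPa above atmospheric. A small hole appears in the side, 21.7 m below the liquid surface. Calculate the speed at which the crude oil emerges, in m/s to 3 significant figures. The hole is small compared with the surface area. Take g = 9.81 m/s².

29.6 m/s

Take point 1 at the surface (v₁ ≈ 0) and point 2 at the hole (at atmospheric pressure). Bernoulli: P₁ + ρg h = P_atm + ½ρv₂².
With P₁ − P_atm = 195000 Pa, v₂ = √(2gh + 2ΔP/ρ) = √(2·9.81·21.7 + 2·195000/863) = 29.6 m/s.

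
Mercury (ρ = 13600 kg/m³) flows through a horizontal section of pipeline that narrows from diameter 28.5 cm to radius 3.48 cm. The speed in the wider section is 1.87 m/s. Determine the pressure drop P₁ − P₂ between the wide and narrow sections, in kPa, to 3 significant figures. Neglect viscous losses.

ΔP ≈ 6660 kPa

By continuity, v₂ = v₁·A₁/A₂ = 1.87·(638/38.0) = 31.4 m/s.
The pipe is horizontal, so Bernoulli reduces to P₁ + ½ρv₁² = P₂ + ½ρv₂².
P₁ − P₂ = ½·13600·(31.4² − 1.87²) = ½·13600·980 = 6660000 Pa.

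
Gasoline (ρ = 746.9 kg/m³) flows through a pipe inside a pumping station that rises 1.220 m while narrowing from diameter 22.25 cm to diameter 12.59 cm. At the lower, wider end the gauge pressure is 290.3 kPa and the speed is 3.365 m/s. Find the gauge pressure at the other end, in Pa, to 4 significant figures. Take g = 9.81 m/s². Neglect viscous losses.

P₂ ≈ 244300 Pa

Mass conservation (A₁v₁ = A₂v₂) gives v₂ = 3.365 × 388.8/124.5 = 10.51 m/s.
Energy conservation along the streamline gives P₂ = P₁ − ½ρ(v₂² − v₁²) − ρg(h₂ − h₁).
P₂ = 290300 + ½·746.9·(3.365² − 10.51²) − 746.9·9.81·(+1.220) = 290300 + (-37020) − (8939) = 244300 Pa.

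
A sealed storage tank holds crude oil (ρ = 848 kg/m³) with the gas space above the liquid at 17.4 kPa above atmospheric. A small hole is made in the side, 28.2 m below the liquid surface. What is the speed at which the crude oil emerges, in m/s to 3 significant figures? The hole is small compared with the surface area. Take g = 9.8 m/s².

v = 24.4 m/s

Take point 1 at the surface (v₁ ≈ 0) and point 2 at the hole (at atmospheric pressure). Bernoulli: P₁ + ρg h = P_atm + ½ρv₂².
With P₁ − P_atm = 17400 Pa, v₂ = √(2gh + 2ΔP/ρ) = √(2·9.8·28.2 + 2·17400/848) = 24.4 m/s.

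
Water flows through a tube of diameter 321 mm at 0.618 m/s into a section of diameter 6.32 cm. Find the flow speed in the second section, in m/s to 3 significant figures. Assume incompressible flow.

Mass conservation (A₁v₁ = A₂v₂) gives v₂ = 0.618 × 809/31.4 = 15.9 m/s.

v₂ = 15.9 m/s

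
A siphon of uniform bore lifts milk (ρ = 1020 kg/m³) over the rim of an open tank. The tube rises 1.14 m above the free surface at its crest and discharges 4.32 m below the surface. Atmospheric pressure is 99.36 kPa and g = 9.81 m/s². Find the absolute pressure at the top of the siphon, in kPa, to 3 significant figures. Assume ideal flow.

P_top = 44.7 kPa

From the surface to the outlet (both open to atmosphere, surface at rest): v = √(2g·h_out) = √(2·9.81·4.32) = 9.21 m/s.
The bore is uniform, so the speed at the crest is the same v. Bernoulli surface→crest: P_atm = P_top + ½ρv² + ρg·h_top.
P_top = 99360 − ½·1020·9.21² − 1020·9.81·1.14 = 44700 Pa.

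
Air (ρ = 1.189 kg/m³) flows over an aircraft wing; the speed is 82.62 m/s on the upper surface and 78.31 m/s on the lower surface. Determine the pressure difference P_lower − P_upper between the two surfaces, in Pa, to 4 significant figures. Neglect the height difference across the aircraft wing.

ΔP ≈ 412.4 Pa

The pressure is lower where the speed is higher: ΔP = ½ρ(v_up² − v_low²).
ΔP = ½·1.189·(82.62² − 78.31²) = 412.4 Pa.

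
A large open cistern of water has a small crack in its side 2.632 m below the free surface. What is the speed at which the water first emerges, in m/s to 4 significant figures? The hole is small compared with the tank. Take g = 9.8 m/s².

Torricelli's result v = √(2gh) gives v = √(2·9.8·2.632) = 7.182 m/s.

v ≈ 7.182 m/s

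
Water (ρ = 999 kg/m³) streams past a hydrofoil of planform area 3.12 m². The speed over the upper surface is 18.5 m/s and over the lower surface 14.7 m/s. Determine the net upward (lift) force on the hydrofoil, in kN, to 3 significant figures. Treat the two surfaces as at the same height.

F = 197 kN

With equal heights on the two surfaces, Bernoulli gives P_lower − P_upper = ½ρ(v_upper² − v_lower²).
ΔP = ½·999·(18.5² − 14.7²) = 63000 Pa.
Lift = ΔP · A = 63000 × 3.12 = 197000 N.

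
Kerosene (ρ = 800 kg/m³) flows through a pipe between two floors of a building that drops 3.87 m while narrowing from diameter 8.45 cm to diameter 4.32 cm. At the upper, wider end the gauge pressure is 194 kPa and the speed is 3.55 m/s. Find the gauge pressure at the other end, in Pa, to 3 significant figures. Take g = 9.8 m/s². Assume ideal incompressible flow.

The volume flow rate is constant, so v₂ = (A₁/A₂)v₁ = (56.1/14.7)·3.55 = 13.6 m/s.
Energy conservation along the streamline gives P₂ = P₁ − ½ρ(v₂² − v₁²) − ρg(h₂ − h₁).
P₂ = 194000 + ½·800·(3.55² − 13.6²) − 800·9.8·(−3.87) = 194000 + (-68800) − (-30300) = 156000 Pa.

156000 Pa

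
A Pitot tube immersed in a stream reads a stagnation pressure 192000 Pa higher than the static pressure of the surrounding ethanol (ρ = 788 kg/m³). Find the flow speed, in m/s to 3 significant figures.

At the stagnation point the flow is brought to rest, so Bernoulli gives P_stag − P_static = ½ρv².
v = √(2ΔP/ρ) = √(2·192000/788) = 22.1 m/s.

v ≈ 22.1 m/s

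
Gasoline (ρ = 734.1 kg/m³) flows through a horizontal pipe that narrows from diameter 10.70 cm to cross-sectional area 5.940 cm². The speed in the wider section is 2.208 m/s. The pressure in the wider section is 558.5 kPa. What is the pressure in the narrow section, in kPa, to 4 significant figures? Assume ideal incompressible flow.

P₂ = 150.2 kPa

Continuity gives A₁v₁ = A₂v₂, so v₂ = (89.92 cm²)/(5.940 cm²) × 2.208 m/s = 33.42 m/s.
The pipe is horizontal, so Bernoulli reduces to P₁ + ½ρv₁² = P₂ + ½ρv₂².
P₂ = P₁ − ½ρ(v₂² − v₁²) = 558500 − ½·734.1·(33.42² − 2.208²) = 558500 − 408300 = 150200 Pa.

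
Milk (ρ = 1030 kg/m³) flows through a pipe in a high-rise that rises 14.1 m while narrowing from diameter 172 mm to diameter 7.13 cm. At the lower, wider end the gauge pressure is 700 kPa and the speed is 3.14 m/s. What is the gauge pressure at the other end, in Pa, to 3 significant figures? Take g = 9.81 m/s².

The volume flow rate is constant, so v₂ = (A₁/A₂)v₁ = (232/39.9)·3.14 = 18.3 m/s.
Applying Bernoulli between the two ends and solving for P₂: P₂ = P₁ + ½ρ(v₁² − v₂²) − ρgΔh.
P₂ = 700000 + ½·1030·(3.14² − 18.3²) − 1030·9.81·(+14.1) = 700000 + (-167000) − (142000) = 391000 Pa.

P₂ ≈ 391000 Pa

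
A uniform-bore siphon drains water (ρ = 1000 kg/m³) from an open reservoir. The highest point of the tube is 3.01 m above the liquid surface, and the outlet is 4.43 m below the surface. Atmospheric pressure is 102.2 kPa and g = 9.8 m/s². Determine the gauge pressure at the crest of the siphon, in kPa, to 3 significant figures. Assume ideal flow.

P_gauge ≈ -72.9 kPa

Bernoulli surface→outlet gives ½v² = g·h_out, so v = √(2·9.8·4.43) = 9.32 m/s.
Continuity keeps v the same throughout the tube; from surface to crest, P_atm + 0 = P_top + ½ρv² + ρg·h_top.
P_top = 102200 − ½·1000·9.32² − 1000·9.8·3.01 = 29300 Pa. So P_gauge = P_top − P_atm = -72900 Pa.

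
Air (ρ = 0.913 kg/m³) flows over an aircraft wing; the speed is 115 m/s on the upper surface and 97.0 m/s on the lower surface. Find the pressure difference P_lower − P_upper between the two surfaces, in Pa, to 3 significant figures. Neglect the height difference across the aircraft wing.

1740 Pa

With negligible Δh, P + ½ρv² is constant, so P_low − P_up = ½ρ(v_up² − v_low²).
ΔP = ½·0.913·(115² − 97.0²) = 1740 Pa.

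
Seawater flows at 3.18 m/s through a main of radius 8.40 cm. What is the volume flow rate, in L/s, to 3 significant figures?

Q = A·v = 0.0222 m² × 3.18 m/s = 0.0705 m³/s.
Converting: 0.0705 m³/s × 1000 = 70.5 L/s.

Q ≈ 70.5 L/s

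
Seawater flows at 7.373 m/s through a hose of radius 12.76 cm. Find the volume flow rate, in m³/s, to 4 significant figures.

Q = A·v = 0.05115 m² × 7.373 m/s = 0.3771 m³/s.

Q ≈ 0.3771 m³/s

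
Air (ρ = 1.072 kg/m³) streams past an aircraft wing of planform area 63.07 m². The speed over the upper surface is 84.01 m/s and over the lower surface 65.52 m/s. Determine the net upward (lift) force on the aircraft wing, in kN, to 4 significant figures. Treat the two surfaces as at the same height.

93.47 kN

From P + ½ρv² = const at equal height, P_low − P_up = ½ρ(v_up² − v_low²).
ΔP = ½·1.072·(84.01² − 65.52²) = 1482 Pa.
Lift = ΔP · A = 1482 × 63.07 = 93470 N.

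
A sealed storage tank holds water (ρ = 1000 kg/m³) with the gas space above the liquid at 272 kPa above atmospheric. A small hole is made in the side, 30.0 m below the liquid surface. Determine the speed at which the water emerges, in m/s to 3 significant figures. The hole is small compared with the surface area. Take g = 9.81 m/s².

Take point 1 at the surface (v₁ ≈ 0) and point 2 at the hole (at atmospheric pressure). Bernoulli: P₁ + ρg h = P_atm + ½ρv₂².
With P₁ − P_atm = 272000 Pa, v₂ = √(2gh + 2ΔP/ρ) = √(2·9.81·30.0 + 2·272000/1000) = 33.7 m/s.

33.7 m/s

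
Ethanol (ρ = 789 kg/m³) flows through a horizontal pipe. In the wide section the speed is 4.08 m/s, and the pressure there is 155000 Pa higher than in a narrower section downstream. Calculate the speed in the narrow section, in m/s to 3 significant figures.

v₂ ≈ 20.2 m/s

With h₁ = h₂, rearranging Bernoulli gives v₂ = √(v₁² + 2ΔP/ρ).
v₂ = √(4.08² + 2·155000/789) = √(16.6 + 393) = 20.2 m/s.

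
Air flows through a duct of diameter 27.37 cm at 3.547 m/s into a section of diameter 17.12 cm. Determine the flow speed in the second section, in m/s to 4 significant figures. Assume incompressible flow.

v₂ = 9.066 m/s

Mass conservation (A₁v₁ = A₂v₂) gives v₂ = 3.547 × 588.4/230.2 = 9.066 m/s.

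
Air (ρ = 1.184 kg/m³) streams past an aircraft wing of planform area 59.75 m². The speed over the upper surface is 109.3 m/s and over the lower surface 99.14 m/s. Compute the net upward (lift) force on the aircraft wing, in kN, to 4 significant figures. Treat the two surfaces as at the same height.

F ≈ 74.91 kN

The faster flow above has the lower pressure; Bernoulli (same height) gives ΔP = ½ρ(v_up² − v_low²).
ΔP = ½·1.184·(109.3² − 99.14²) = 1254 Pa.
Lift = ΔP · A = 1254 × 59.75 = 74910 N.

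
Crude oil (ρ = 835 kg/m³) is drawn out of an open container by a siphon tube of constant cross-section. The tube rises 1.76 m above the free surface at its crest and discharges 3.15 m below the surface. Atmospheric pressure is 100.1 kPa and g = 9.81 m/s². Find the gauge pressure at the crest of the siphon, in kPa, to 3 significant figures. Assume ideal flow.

P_gauge ≈ -40.2 kPa

From the surface to the outlet (both open to atmosphere, surface at rest): v = √(2g·h_out) = √(2·9.81·3.15) = 7.86 m/s.
With constant cross-section the crest speed equals v; applying Bernoulli from the surface up to the crest, P_top = P_atm − ½ρv² − ρg·h_top.
P_top = 100100 − ½·835·7.86² − 835·9.81·1.76 = 59900 Pa. So P_gauge = P_top − P_atm = -40200 Pa.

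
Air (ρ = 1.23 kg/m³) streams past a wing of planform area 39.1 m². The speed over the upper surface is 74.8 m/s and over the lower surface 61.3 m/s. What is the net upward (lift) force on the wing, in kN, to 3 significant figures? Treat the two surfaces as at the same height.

F ≈ 44.2 kN

With equal heights on the two surfaces, Bernoulli gives P_lower − P_upper = ½ρ(v_upper² − v_lower²).
ΔP = ½·1.23·(74.8² − 61.3²) = 1130 Pa.
Lift = ΔP · A = 1130 × 39.1 = 44200 N.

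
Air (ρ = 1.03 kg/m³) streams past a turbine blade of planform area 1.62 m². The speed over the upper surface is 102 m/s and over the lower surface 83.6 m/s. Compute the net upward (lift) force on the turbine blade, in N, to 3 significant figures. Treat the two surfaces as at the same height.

The faster flow above has the lower pressure; Bernoulli (same height) gives ΔP = ½ρ(v_up² − v_low²).
ΔP = ½·1.03·(102² − 83.6²) = 1760 Pa.
Lift = ΔP · A = 1760 × 1.62 = 2850 N.

F = 2850 N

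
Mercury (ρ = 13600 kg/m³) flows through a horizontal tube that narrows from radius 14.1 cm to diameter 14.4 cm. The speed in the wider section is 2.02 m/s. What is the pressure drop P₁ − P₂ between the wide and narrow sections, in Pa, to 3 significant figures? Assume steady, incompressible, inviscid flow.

The volume flow rate is constant, so v₂ = (A₁/A₂)v₁ = (625/163)·2.02 = 7.75 m/s.
The pipe is horizontal, so Bernoulli reduces to P₁ + ½ρv₁² = P₂ + ½ρv₂².
P₁ − P₂ = ½·13600·(7.75² − 2.02²) = ½·13600·55.9 = 380000 Pa.

ΔP = 380000 Pa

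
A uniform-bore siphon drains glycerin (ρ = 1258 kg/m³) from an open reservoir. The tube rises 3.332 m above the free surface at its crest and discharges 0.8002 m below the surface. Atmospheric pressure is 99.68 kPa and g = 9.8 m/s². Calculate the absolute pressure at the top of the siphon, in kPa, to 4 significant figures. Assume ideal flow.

P_top ≈ 48.74 kPa

The outlet speed comes from Torricelli: v = √(2g·0.8002) = 3.960 m/s.
With constant cross-section the crest speed equals v; applying Bernoulli from the surface up to the crest, P_top = P_atm − ½ρv² − ρg·h_top.
P_top = 99680 − ½·1258·3.960² − 1258·9.8·3.332 = 48740 Pa.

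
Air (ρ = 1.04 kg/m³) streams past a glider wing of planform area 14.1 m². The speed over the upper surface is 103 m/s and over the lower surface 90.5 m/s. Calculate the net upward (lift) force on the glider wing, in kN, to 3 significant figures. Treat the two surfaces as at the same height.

With equal heights on the two surfaces, Bernoulli gives P_lower − P_upper = ½ρ(v_upper² − v_lower²).
ΔP = ½·1.04·(103² − 90.5²) = 1260 Pa.
Lift = ΔP · A = 1260 × 14.1 = 17700 N.

F = 17.7 kN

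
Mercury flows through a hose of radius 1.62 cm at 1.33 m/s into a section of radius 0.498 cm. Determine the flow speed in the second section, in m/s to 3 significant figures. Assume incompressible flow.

Mass conservation (A₁v₁ = A₂v₂) gives v₂ = 1.33 × 8.24/0.779 = 14.1 m/s.

v₂ ≈ 14.1 m/s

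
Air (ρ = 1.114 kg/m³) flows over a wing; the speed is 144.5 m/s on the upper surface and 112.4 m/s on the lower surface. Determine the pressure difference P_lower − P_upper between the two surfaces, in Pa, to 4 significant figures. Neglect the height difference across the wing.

ΔP ≈ 4593 Pa

Bernoulli (same height): P_lower − P_upper = ½ρ(v_upper² − v_lower²).
ΔP = ½·1.114·(144.5² − 112.4²) = 4593 Pa.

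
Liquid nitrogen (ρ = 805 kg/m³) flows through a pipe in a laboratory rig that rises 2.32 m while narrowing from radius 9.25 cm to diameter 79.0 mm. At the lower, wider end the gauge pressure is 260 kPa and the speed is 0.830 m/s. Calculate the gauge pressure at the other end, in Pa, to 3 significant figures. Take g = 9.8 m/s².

P₂ = 234000 Pa

Continuity gives A₁v₁ = A₂v₂, so v₂ = (269 cm²)/(49.0 cm²) × 0.830 m/s = 4.55 m/s.
Bernoulli: P₁ + ½ρv₁² + ρg h₁ = P₂ + ½ρv₂² + ρg h₂, so P₂ = P₁ + ½ρ(v₁² − v₂²) − ρg(h₂ − h₁).
P₂ = 260000 + ½·805·(0.830² − 4.55²) − 805·9.8·(+2.32) = 260000 + (-8060) − (18300) = 234000 Pa.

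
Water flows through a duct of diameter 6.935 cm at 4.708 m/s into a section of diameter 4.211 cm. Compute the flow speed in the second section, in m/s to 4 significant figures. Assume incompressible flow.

12.77 m/s

The volume flow rate is constant, so v₂ = (A₁/A₂)v₁ = (37.77/13.93)·4.708 = 12.77 m/s.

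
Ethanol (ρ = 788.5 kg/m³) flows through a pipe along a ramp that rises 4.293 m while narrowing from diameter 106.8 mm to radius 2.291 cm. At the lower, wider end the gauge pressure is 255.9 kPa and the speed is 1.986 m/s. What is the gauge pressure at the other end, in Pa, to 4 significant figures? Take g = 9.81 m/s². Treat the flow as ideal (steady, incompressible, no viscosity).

P₂ ≈ 178300 Pa

By continuity, v₂ = v₁·A₁/A₂ = 1.986·(89.58/16.49) = 10.79 m/s.
Applying Bernoulli between the two ends and solving for P₂: P₂ = P₁ + ½ρ(v₁² − v₂²) − ρgΔh.
P₂ = 255900 + ½·788.5·(1.986² − 10.79²) − 788.5·9.81·(+4.293) = 255900 + (-44340) − (33210) = 178300 Pa.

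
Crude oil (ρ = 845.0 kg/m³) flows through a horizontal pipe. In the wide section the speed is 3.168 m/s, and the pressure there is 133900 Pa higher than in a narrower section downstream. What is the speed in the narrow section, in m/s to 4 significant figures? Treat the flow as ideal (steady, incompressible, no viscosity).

Along the level pipe P + ½ρv² is conserved, hence v₂² = v₁² + 2(P₁ − P₂)/ρ.
v₂ = √(3.168² + 2·133900/845.0) = √(10.04 + 316.9) = 18.08 m/s.

v₂ ≈ 18.08 m/s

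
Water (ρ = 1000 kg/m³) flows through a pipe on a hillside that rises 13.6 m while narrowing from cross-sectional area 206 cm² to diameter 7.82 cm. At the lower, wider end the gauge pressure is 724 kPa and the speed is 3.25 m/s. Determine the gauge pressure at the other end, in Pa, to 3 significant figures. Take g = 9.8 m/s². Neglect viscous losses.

P₂ ≈ 499000 Pa

By continuity, v₂ = v₁·A₁/A₂ = 3.25·(206/48.0) = 13.9 m/s.
Bernoulli: P₁ + ½ρv₁² + ρg h₁ = P₂ + ½ρv₂² + ρg h₂, so P₂ = P₁ + ½ρ(v₁² − v₂²) − ρg(h₂ − h₁).
P₂ = 724000 + ½·1000·(3.25² − 13.9²) − 1000·9.8·(+13.6) = 724000 + (-91900) − (133000) = 499000 Pa.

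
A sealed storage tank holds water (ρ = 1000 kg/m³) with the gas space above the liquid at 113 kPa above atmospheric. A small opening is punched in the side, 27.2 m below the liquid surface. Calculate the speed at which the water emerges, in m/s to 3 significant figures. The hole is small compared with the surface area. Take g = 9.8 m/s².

v ≈ 27.6 m/s

Take point 1 at the surface (v₁ ≈ 0) and point 2 at the hole (at atmospheric pressure). Bernoulli: P₁ + ρg h = P_atm + ½ρv₂².
With P₁ − P_atm = 113000 Pa, v₂ = √(2gh + 2ΔP/ρ) = √(2·9.8·27.2 + 2·113000/1000) = 27.6 m/s.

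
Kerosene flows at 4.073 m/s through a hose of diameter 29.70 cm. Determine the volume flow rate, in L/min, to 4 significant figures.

Q = A·v = 0.06928 m² × 4.073 m/s = 0.2822 m³/s.
Converting: 0.2822 m³/s × 60000 = 16930 L/min.

Q = 16930 L/min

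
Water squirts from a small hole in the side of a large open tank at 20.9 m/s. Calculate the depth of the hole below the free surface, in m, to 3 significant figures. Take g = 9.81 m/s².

For a small hole in a large open tank, ½v² = gh, giving h = v²/(2g).
h = 20.9²/(2·9.81) = 437/19.62 = 22.3 m.

h ≈ 22.3 m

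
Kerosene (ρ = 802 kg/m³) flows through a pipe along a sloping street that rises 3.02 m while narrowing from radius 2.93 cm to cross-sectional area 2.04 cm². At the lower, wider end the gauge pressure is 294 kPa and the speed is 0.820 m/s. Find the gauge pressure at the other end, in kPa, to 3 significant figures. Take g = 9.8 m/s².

223 kPa

Mass conservation (A₁v₁ = A₂v₂) gives v₂ = 0.820 × 27.0/2.04 = 10.8 m/s.
Energy conservation along the streamline gives P₂ = P₁ − ½ρ(v₂² − v₁²) − ρg(h₂ − h₁).
P₂ = 294000 + ½·802·(0.820² − 10.8²) − 802·9.8·(+3.02) = 294000 + (-46900) − (23700) = 223000 Pa.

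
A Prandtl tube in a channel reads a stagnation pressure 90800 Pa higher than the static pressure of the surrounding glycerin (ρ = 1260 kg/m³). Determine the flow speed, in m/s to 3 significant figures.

v ≈ 12.0 m/s

The dynamic pressure equals the rise in static pressure at the stagnation point: ΔP = ½ρv².
v = √(2ΔP/ρ) = √(2·90800/1260) = 12.0 m/s.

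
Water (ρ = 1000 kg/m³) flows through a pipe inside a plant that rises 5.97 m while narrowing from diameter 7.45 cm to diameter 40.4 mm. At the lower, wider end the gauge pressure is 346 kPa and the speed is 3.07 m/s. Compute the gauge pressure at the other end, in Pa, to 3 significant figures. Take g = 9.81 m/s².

Mass conservation (A₁v₁ = A₂v₂) gives v₂ = 3.07 × 43.6/12.8 = 10.4 m/s.
Energy conservation along the streamline gives P₂ = P₁ − ½ρ(v₂² − v₁²) − ρg(h₂ − h₁).
P₂ = 346000 + ½·1000·(3.07² − 10.4²) − 1000·9.81·(+5.97) = 346000 + (-49800) − (58600) = 238000 Pa.

P₂ ≈ 238000 Pa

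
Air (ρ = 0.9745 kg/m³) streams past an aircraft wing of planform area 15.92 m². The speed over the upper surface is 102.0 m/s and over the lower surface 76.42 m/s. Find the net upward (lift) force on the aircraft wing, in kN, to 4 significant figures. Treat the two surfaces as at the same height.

The faster flow above has the lower pressure; Bernoulli (same height) gives ΔP = ½ρ(v_up² − v_low²).
ΔP = ½·0.9745·(102.0² − 76.42²) = 2224 Pa.
Lift = ΔP · A = 2224 × 15.92 = 35400 N.

F ≈ 35.40 kN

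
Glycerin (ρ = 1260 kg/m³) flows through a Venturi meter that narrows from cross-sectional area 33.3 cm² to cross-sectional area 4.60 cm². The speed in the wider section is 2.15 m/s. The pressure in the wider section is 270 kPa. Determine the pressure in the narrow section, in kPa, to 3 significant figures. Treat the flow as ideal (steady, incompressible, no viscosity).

The volume flow rate is constant, so v₂ = (A₁/A₂)v₁ = (33.3/4.60)·2.15 = 15.6 m/s.
With no height change, Bernoulli's equation is P₁ + ½ρv₁² = P₂ + ½ρv₂².
P₂ = P₁ − ½ρ(v₂² − v₁²) = 270000 − ½·1260·(15.6² − 2.15²) = 270000 − 150000 = 120000 Pa.

P₂ ≈ 120 kPa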